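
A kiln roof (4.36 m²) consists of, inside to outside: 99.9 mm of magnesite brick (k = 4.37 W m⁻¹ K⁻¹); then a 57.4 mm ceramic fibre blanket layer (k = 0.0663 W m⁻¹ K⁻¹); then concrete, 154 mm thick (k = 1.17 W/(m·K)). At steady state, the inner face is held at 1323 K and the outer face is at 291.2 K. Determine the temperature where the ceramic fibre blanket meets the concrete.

Series thermal resistances, inner to outer:
  R_magnesite brick = L/(kA) = 0.0999/(4.37·4.36) = 0.005243 K/W
  R_ceramic fibre blanket = L/(kA) = 0.0574/(0.0663·4.36) = 0.1986 K/W
  R_concrete = L/(kA) = 0.154/(1.17·4.36) = 0.03019 K/W
ΣR = 0.005243 + 0.1986 + 0.03019 = 0.2340 K/W
Q = ΔT/ΣR = (1323 K − 291.2 K)/0.2340 = 4409 W
From the inner boundary to the ceramic fibre blanket/concrete interface, ΣR_partial = 0.2038 K/W.
T_interface = T_in − Q·ΣR_partial = 1323 K − (4409)(0.2038) = 424 K

T = 424 K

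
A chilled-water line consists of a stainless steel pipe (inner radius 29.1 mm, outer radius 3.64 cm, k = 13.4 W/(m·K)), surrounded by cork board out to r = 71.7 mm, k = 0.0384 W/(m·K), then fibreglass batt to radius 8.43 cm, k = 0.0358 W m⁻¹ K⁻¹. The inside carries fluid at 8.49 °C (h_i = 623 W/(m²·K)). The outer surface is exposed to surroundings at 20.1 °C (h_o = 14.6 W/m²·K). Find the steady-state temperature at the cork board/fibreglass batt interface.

Series thermal resistances, inner to outer:
  R'_conv,in = 1/(2πr h) = 1/(2π·0.0291·623) = 0.008779 m·K/W
  R'_stainless steel = ln(0.0364/0.0291)/(2πk) = 0.2238/(2π·13.4) = 0.002658 m·K/W
  R'_cork board = ln(0.0717/0.0364)/(2πk) = 0.6779/(2π·0.0384) = 2.810 m·K/W
  R'_fibreglass batt = ln(0.0843/0.0717)/(2πk) = 0.1619/(2π·0.0358) = 0.7197 m·K/W
  R'_conv,out = 1/(2πr h) = 1/(2π·0.0843·14.6) = 0.1293 m·K/W
ΣR = 0.008779 + 0.002658 + 2.810 + 0.7197 + 0.1293 = 3.670 m·K/W
Q' = ΔT/ΣR = (8.49 °C − 20.1 °C)/3.670 = -3.163 W/m
From the inner boundary to the cork board/fibreglass batt interface, ΣR_partial = 2.821 m·K/W.
T_interface = T_in − Q'·ΣR_partial = 8.49 °C − (-3.163)(2.821) = 17.4 °C

T = 17.4 °C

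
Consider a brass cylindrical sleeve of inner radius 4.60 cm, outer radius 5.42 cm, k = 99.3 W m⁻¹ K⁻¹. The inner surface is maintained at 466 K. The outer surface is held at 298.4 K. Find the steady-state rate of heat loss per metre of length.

Q' = 6.37×10^5 W/m

Q' = 2πk·ΔT/ln(r₂/r₁) = 2π × 99.3 × 167.6 / ln(0.0542/0.0460) = 6.37×10^5 W/m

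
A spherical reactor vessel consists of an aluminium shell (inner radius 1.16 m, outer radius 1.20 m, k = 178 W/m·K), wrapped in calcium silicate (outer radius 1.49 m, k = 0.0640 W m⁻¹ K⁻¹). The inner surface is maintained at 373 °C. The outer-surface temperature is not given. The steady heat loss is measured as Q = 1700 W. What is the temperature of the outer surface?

T_out = 30.1 °C

Sum the resistances:
  R_aluminium = (1/1.16 − 1/1.20)/(4πk) = 0.02874/(4π·178) = 1.285×10^-5 K/W
  R_calcium silicate = (1/1.20 − 1/1.49)/(4πk) = 0.1622/(4π·0.0640) = 0.2017 K/W
ΣR = 0.2017 K/W
ΔT = Q·ΣR = 1700 × 0.2017 = 342.9 K
Heat flows outward, so T_out = T_in − ΔT = 373 − 342.9 = 30.1 °C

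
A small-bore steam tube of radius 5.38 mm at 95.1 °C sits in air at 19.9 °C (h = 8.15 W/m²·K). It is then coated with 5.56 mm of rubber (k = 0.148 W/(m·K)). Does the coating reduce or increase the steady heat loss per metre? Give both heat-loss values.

Critical radius for a cylinder: r_cr = k/h = 0.0182 m = 1.82 cm.
Outer radius after coating: r₂ = 0.00538 + 0.00556 = 0.01094 m.
Since r₁ < r_cr and r₂ ≤ r_cr, the coating moves toward the maximum at r_cr — heat loss rises.
Bare: R = 1/(2πr₁h) = 3.630 m·K/W; Q = 75.2/3.630 = 20.7 W/m.
Coated: R = R_cond + R_conv = 2.548 m·K/W; Q = 75.2/2.548 = 29.5 W/m.

increases: 20.7 → 29.5 W/m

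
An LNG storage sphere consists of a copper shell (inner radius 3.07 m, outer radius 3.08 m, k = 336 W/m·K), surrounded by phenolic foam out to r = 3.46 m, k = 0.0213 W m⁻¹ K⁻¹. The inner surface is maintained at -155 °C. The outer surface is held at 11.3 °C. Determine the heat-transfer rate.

Q = 1250 W

Series thermal resistances, inner to outer:
  R_copper = (1/3.07 − 1/3.08)/(4πk) = 0.001058/(4π·336) = 2.505×10^-7 K/W
  R_phenolic foam = (1/3.08 − 1/3.46)/(4πk) = 0.03566/(4π·0.0213) = 0.1332 K/W
ΣR = 2.505×10^-7 + 0.1332 = 0.1332 K/W
Q = ΔT/ΣR = (-155 °C − 11.3 °C)/0.1332 = -1250 W
(Negative Q ⇒ heat flows inward; heat gain = 1250 W.)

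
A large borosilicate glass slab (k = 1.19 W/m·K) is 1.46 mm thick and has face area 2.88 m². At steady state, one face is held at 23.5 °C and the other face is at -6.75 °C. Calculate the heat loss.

Q = kA·ΔT/L = 1.19 × 2.88 × |23.5 °C − -6.75 °C| / 0.00146 = 71000 W

Q = 71.0 kW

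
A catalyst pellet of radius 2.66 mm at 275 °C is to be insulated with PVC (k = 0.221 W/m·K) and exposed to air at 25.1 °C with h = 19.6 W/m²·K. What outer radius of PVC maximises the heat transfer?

r_cr = 2.26 cm

For a sphere, r_cr = 2k_ins/h = 2·0.221/19.6 = 0.0226 m = 2.26 cm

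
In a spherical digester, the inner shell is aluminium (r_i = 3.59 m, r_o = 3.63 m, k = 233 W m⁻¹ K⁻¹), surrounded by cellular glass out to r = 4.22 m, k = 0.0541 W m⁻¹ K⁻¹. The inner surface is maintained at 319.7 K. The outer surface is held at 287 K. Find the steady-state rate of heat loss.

Q = 577 W

Resistance network (inner→outer):
  R_aluminium = (1/3.59 − 1/3.63)/(4πk) = 0.003069/(4π·233) = 1.048×10^-6 K/W
  R_cellular glass = (1/3.63 − 1/4.22)/(4πk) = 0.03852/(4π·0.0541) = 0.05665 K/W
ΣR = 1.048×10^-6 + 0.05665 = 0.05665 K/W
Q = ΔT/ΣR = (319.7 K − 287 K)/0.05665 = 577 W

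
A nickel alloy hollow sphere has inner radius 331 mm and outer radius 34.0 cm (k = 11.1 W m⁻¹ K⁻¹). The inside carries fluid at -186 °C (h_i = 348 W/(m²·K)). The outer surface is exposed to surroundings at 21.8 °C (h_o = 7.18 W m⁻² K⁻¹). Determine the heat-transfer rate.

Series thermal resistances, inner to outer:
  R_conv,in = 1/(4πr²h) = 1/(4π·0.331²·348) = 0.002087 K/W
  R_nickel alloy = (1/0.331 − 1/0.340)/(4πk) = 0.07997/(4π·11.1) = 5.733×10^-4 K/W
  R_conv,out = 1/(4πr²h) = 1/(4π·0.340²·7.18) = 0.09588 K/W
ΣR = 0.002087 + 5.733×10^-4 + 0.09588 = 0.09854 K/W
Q = ΔT/ΣR = (-186 °C − 21.8 °C)/0.09854 = -2110 W
(Negative Q ⇒ heat flows inward; heat gain = 2110 W.)

Q = 2110 W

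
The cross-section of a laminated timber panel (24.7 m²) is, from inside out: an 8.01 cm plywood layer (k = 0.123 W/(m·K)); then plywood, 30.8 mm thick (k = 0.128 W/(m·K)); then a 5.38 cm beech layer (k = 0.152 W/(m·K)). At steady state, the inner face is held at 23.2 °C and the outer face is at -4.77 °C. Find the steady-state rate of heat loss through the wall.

Resistance network (inner→outer):
  R_plywood = L/(kA) = 0.0801/(0.123·24.7) = 0.02637 K/W
  R_plywood = L/(kA) = 0.0308/(0.128·24.7) = 0.009742 K/W
  R_beech = L/(kA) = 0.0538/(0.152·24.7) = 0.01433 K/W
ΣR = 0.02637 + 0.009742 + 0.01433 = 0.05044 K/W
Q = ΔT/ΣR = (23.2 °C − -4.77 °C)/0.05044 = 555 W

Q = 555 W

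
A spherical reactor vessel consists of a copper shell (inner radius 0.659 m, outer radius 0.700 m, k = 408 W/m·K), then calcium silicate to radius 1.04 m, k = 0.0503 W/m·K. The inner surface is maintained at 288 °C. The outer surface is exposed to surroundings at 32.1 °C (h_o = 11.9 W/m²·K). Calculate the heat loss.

Q = 343 W

Series thermal resistances, inner to outer:
  R_copper = (1/0.659 − 1/0.700)/(4πk) = 0.08888/(4π·408) = 1.734×10^-5 K/W
  R_calcium silicate = (1/0.700 − 1/1.04)/(4πk) = 0.4670/(4π·0.0503) = 0.7389 K/W
  R_conv,out = 1/(4πr²h) = 1/(4π·1.04²·11.9) = 0.006183 K/W
ΣR = 1.734×10^-5 + 0.7389 + 0.006183 = 0.7451 K/W
Q = ΔT/ΣR = (288 °C − 32.1 °C)/0.7451 = 343 W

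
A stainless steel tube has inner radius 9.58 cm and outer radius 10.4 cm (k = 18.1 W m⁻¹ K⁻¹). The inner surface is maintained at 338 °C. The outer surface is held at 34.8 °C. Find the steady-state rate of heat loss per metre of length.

Q' = 420 kW/m

Q' = 2πk·ΔT/ln(r₂/r₁) = 2π × 18.1 × 303.2 / ln(0.104/0.0958) = 4.20×10^5 W/m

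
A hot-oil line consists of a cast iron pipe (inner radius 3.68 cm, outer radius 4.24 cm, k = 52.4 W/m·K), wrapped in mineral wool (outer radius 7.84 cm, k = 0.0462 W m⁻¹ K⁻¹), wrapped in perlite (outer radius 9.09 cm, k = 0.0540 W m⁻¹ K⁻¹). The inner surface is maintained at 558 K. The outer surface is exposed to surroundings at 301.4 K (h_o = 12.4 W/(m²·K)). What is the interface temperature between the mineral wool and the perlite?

Treat each layer as a resistance in series:
  R'_cast iron = ln(0.0424/0.0368)/(2πk) = 0.1417/(2π·52.4) = 4.302×10^-4 m·K/W
  R'_mineral wool = ln(0.0784/0.0424)/(2πk) = 0.6147/(2π·0.0462) = 2.118 m·K/W
  R'_perlite = ln(0.0909/0.0784)/(2πk) = 0.1479/(2π·0.0540) = 0.4360 m·K/W
  R'_conv,out = 1/(2πr h) = 1/(2π·0.0909·12.4) = 0.1412 m·K/W
ΣR = 4.302×10^-4 + 2.118 + 0.4360 + 0.1412 = 2.696 m·K/W
Q' = ΔT/ΣR = (558 K − 301.4 K)/2.696 = 95.18 W/m
From the inner boundary to the mineral wool/perlite interface, ΣR_partial = 2.118 m·K/W.
T_interface = T_in − Q'·ΣR_partial = 558 K − (95.18)(2.118) = 356.4 K

T = 356.4 K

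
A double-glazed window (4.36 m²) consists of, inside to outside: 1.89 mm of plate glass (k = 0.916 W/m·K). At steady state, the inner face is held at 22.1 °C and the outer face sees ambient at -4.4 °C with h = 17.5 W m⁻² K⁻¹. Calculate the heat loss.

Q = 1950 W

Treat each layer as a resistance in series:
  R_plate glass = L/(kA) = 0.00189/(0.916·4.36) = 4.732×10^-4 K/W
  R_conv,out = 1/(hA) = 1/(17.5·4.36) = 0.01311 K/W
ΣR = 4.732×10^-4 + 0.01311 = 0.01358 K/W
Q = ΔT/ΣR = (22.1 °C − -4.4 °C)/0.01358 = 1950 W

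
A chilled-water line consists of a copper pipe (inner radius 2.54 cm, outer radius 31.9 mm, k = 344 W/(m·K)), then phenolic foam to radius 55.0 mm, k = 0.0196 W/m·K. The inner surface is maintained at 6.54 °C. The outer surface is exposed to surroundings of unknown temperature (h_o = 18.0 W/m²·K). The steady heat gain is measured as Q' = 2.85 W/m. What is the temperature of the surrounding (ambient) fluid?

T_out = 19.6 °C

Sum the resistances:
  R'_copper = ln(0.0319/0.0254)/(2πk) = 0.2279/(2π·344) = 1.054×10^-4 m·K/W
  R'_phenolic foam = ln(0.0550/0.0319)/(2πk) = 0.5447/(2π·0.0196) = 4.423 m·K/W
  R'_conv,out = 1/(2πr h) = 1/(2π·0.0550·18.0) = 0.1608 m·K/W
ΣR = 4.584 m·K/W
ΔT = Q'·ΣR = 2.85 × 4.584 = 13.06 K
Heat flows inward, so T_out = T_in + ΔT = 6.54 + 13.06 = 19.6 °C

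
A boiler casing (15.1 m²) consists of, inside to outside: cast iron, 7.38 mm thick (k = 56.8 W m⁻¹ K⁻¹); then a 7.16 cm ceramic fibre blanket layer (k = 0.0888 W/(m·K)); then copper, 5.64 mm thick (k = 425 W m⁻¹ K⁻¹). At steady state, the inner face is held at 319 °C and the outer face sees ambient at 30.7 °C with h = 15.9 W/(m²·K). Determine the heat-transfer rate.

Resistance network (inner→outer):
  R_cast iron = L/(kA) = 0.00738/(56.8·15.1) = 8.605×10^-6 K/W
  R_ceramic fibre blanket = L/(kA) = 0.0716/(0.0888·15.1) = 0.05340 K/W
  R_copper = L/(kA) = 0.00564/(425·15.1) = 8.788×10^-7 K/W
  R_conv,out = 1/(hA) = 1/(15.9·15.1) = 0.004165 K/W
ΣR = 8.605×10^-6 + 0.05340 + 8.788×10^-7 + 0.004165 = 0.05757 K/W
Q = ΔT/ΣR = (319 °C − 30.7 °C)/0.05757 = 5010 W

Q = 5.01 kW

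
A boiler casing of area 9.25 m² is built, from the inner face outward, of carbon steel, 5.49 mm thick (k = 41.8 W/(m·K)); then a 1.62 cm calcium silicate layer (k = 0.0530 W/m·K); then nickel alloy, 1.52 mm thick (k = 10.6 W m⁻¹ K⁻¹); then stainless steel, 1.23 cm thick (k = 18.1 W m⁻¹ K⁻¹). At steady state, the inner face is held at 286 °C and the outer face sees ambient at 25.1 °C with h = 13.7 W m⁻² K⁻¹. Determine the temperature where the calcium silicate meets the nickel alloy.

Treat each layer as a resistance in series:
  R_carbon steel = L/(kA) = 0.00549/(41.8·9.25) = 1.420×10^-5 K/W
  R_calcium silicate = L/(kA) = 0.0162/(0.0530·9.25) = 0.03304 K/W
  R_nickel alloy = L/(kA) = 0.00152/(10.6·9.25) = 1.550×10^-5 K/W
  R_stainless steel = L/(kA) = 0.0123/(18.1·9.25) = 7.347×10^-5 K/W
  R_conv,out = 1/(hA) = 1/(13.7·9.25) = 0.007891 K/W
ΣR = 1.420×10^-5 + 0.03304 + 1.550×10^-5 + 7.347×10^-5 + 0.007891 = 0.04103 K/W
Q = ΔT/ΣR = (286 °C − 25.1 °C)/0.04103 = 6359 W
From the inner boundary to the calcium silicate/nickel alloy interface, ΣR_partial = 0.03305 K/W.
T_interface = T_in − Q·ΣR_partial = 286 °C − (6359)(0.03305) = 75.8 °C

T = 75.8 °C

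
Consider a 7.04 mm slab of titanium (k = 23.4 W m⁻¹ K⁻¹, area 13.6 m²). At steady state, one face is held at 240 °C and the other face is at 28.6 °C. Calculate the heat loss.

Q = 9.56×10^6 W

Q = kA·ΔT/L = 23.4 × 13.6 × |240 °C − 28.6 °C| / 0.00704 = 9.56×10^6 W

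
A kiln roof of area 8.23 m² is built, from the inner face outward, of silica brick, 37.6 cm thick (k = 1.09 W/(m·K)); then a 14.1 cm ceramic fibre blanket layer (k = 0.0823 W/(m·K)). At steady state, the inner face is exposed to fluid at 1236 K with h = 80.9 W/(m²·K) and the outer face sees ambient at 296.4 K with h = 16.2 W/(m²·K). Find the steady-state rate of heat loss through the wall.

Treat each layer as a resistance in series:
  R_conv,in = 1/(hA) = 1/(80.9·8.23) = 0.001502 K/W
  R_silica brick = L/(kA) = 0.376/(1.09·8.23) = 0.04191 K/W
  R_ceramic fibre blanket = L/(kA) = 0.141/(0.0823·8.23) = 0.2082 K/W
  R_conv,out = 1/(hA) = 1/(16.2·8.23) = 0.007500 K/W
ΣR = 0.001502 + 0.04191 + 0.2082 + 0.007500 = 0.2591 K/W
Q = ΔT/ΣR = (1236 K − 296.4 K)/0.2591 = 3630 W

Q = 3.63 kW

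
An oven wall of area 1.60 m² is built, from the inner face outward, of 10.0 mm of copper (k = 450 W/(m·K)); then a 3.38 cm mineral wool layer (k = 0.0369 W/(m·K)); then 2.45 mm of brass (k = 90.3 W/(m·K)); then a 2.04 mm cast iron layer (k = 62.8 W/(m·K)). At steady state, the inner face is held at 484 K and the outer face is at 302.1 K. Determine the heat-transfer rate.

Treat each layer as a resistance in series:
  R_copper = L/(kA) = 0.0100/(450·1.60) = 1.389×10^-5 K/W
  R_mineral wool = L/(kA) = 0.0338/(0.0369·1.60) = 0.5725 K/W
  R_brass = L/(kA) = 0.00245/(90.3·1.60) = 1.696×10^-5 K/W
  R_cast iron = L/(kA) = 0.00204/(62.8·1.60) = 2.030×10^-5 K/W
ΣR = 1.389×10^-5 + 0.5725 + 1.696×10^-5 + 2.030×10^-5 = 0.5726 K/W
Q = ΔT/ΣR = (484 K − 302.1 K)/0.5726 = 318 W

Q = 318 W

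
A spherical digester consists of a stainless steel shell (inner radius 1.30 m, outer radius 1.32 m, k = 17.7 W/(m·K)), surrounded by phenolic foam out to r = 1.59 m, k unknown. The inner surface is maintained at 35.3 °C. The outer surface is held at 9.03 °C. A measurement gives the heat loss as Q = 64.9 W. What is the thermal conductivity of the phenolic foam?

ΣR = ΔT/Q = |35.3 − 9.03|/64.9 = 0.4048 K/W
Known resistances:
  R_stainless steel = (1/1.30 − 1/1.32)/(4πk) = 0.01166/(4π·17.7) = 5.240×10^-5 K/W
R_phenolic foam = ΣR − ΣR_known = 0.4048 − 5.240×10^-5 = 0.4047 K/W
(1/r₁−1/r₂)/(4πk) = 0.4047 ⇒ k = 0.1286/(4π·0.4047) = 0.0253 W/m·K

k = 0.0253 W/m·K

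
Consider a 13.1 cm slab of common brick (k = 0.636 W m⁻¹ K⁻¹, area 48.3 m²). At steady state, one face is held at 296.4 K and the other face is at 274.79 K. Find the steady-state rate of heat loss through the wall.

Q = kA·ΔT/L = 0.636 × 48.3 × |296.4 K − 274.79 K| / 0.131 = 5070 W

Q = 5070 W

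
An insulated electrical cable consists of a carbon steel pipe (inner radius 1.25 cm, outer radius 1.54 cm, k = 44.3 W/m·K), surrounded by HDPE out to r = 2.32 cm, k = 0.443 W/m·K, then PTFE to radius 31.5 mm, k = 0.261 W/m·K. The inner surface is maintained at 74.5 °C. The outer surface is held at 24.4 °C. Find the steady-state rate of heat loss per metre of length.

Q' = 150 W/m

Resistance network (inner→outer):
  R'_carbon steel = ln(0.0154/0.0125)/(2πk) = 0.2086/(2π·44.3) = 7.496×10^-4 m·K/W
  R'_HDPE = ln(0.0232/0.0154)/(2πk) = 0.4098/(2π·0.443) = 0.1472 m·K/W
  R'_PTFE = ln(0.0315/0.0232)/(2πk) = 0.3058/(2π·0.261) = 0.1865 m·K/W
ΣR = 7.496×10^-4 + 0.1472 + 0.1865 = 0.3344 m·K/W
Q' = ΔT/ΣR = (74.5 °C − 24.4 °C)/0.3344 = 150 W/m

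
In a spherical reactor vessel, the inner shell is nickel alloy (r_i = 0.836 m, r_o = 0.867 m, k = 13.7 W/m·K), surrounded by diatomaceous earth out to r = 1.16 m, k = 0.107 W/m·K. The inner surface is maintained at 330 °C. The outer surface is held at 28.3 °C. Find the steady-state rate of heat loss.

Q = 1390 W

Series thermal resistances, inner to outer:
  R_nickel alloy = (1/0.836 − 1/0.867)/(4πk) = 0.04277/(4π·13.7) = 2.484×10^-4 K/W
  R_diatomaceous earth = (1/0.867 − 1/1.16)/(4πk) = 0.2913/(4π·0.107) = 0.2167 K/W
ΣR = 2.484×10^-4 + 0.2167 = 0.2169 K/W
Q = ΔT/ΣR = (330 °C − 28.3 °C)/0.2169 = 1390 W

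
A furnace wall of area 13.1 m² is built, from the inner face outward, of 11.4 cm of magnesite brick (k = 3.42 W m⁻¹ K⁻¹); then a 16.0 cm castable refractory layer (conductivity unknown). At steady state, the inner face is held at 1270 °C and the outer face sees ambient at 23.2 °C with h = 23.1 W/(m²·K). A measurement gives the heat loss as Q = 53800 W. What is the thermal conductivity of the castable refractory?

k = 0.705 W/m·K

ΣR = ΔT/Q = |1270 − 23.2|/53800 = 0.02317 K/W
Known resistances:
  R_magnesite brick = L/(kA) = 0.114/(3.42·13.1) = 0.002545 K/W
  R_conv,out = 1/(hA) = 1/(23.1·13.1) = 0.003305 K/W
R_castable refractory = ΣR − ΣR_known = 0.02317 − 0.005850 = 0.01732 K/W
L/(kA) = 0.01732 ⇒ k = 0.160/(0.01732·13.1) = 0.705 W/m·K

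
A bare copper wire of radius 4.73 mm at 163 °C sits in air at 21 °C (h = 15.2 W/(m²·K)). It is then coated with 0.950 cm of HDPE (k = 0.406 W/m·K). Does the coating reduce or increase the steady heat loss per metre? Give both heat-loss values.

increases: 64.1 → 122 W/m

Critical radius for a cylinder: r_cr = k/h = 0.0267 m = 2.67 cm.
Outer radius after coating: r₂ = 0.00473 + 0.00950 = 0.01423 m.
Since r₁ < r_cr and r₂ ≤ r_cr, the coating moves toward the maximum at r_cr — heat loss rises.
Bare: R = 1/(2πr₁h) = 2.214 m·K/W; Q = 142/2.214 = 64.1 W/m.
Coated: R = R_cond + R_conv = 1.168 m·K/W; Q = 142/1.168 = 122 W/m.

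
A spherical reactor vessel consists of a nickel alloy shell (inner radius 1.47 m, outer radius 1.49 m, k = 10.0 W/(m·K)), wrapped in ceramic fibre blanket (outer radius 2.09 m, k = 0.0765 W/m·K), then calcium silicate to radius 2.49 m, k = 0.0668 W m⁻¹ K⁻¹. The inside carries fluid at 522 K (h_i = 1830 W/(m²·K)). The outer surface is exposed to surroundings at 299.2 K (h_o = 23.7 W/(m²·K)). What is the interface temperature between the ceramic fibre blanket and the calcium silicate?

T = 369.3 K

Treat each layer as a resistance in series:
  R_conv,in = 1/(4πr²h) = 1/(4π·1.47²·1830) = 2.012×10^-5 K/W
  R_nickel alloy = (1/1.47 − 1/1.49)/(4πk) = 0.009131/(4π·10.0) = 7.266×10^-5 K/W
  R_ceramic fibre blanket = (1/1.49 − 1/2.09)/(4πk) = 0.1927/(4π·0.0765) = 0.2004 K/W
  R_calcium silicate = (1/2.09 − 1/2.49)/(4πk) = 0.07686/(4π·0.0668) = 0.09156 K/W
  R_conv,out = 1/(4πr²h) = 1/(4π·2.49²·23.7) = 5.416×10^-4 K/W
ΣR = 2.012×10^-5 + 7.266×10^-5 + 0.2004 + 0.09156 + 5.416×10^-4 = 0.2926 K/W
Q = ΔT/ΣR = (522 K − 299.2 K)/0.2926 = 761.4 W
From the inner boundary to the ceramic fibre blanket/calcium silicate interface, ΣR_partial = 0.2005 K/W.
T_interface = T_in − Q·ΣR_partial = 522 K − (761.4)(0.2005) = 369.3 K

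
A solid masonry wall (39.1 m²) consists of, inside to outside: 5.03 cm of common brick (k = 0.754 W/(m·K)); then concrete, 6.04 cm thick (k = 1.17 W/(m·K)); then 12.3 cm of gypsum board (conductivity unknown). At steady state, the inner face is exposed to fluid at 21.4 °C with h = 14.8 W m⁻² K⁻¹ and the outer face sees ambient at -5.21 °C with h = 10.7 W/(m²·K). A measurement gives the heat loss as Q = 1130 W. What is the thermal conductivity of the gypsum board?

ΣR = ΔT/Q = |21.4 − -5.21|/1130 = 0.02355 K/W
Known resistances:
  R_conv,in = 1/(hA) = 1/(14.8·39.1) = 0.001728 K/W
  R_common brick = L/(kA) = 0.0503/(0.754·39.1) = 0.001706 K/W
  R_concrete = L/(kA) = 0.0604/(1.17·39.1) = 0.001320 K/W
  R_conv,out = 1/(hA) = 1/(10.7·39.1) = 0.002390 K/W
R_gypsum board = ΣR − ΣR_known = 0.02355 − 0.007144 = 0.01641 K/W
L/(kA) = 0.01641 ⇒ k = 0.123/(0.01641·39.1) = 0.192 W/m·K

k = 0.192 W/m·K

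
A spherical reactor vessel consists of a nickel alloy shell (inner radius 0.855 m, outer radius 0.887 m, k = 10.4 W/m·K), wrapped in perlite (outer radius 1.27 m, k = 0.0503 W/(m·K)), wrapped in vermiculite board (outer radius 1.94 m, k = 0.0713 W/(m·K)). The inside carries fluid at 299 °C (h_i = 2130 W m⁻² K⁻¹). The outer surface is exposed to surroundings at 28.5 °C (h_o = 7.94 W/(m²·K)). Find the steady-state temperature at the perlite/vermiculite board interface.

Treat each layer as a resistance in series:
  R_conv,in = 1/(4πr²h) = 1/(4π·0.855²·2130) = 5.111×10^-5 K/W
  R_nickel alloy = (1/0.855 − 1/0.887)/(4πk) = 0.04219/(4π·10.4) = 3.229×10^-4 K/W
  R_perlite = (1/0.887 − 1/1.27)/(4πk) = 0.3400/(4π·0.0503) = 0.5379 K/W
  R_vermiculite board = (1/1.27 − 1/1.94)/(4πk) = 0.2719/(4π·0.0713) = 0.3035 K/W
  R_conv,out = 1/(4πr²h) = 1/(4π·1.94²·7.94) = 0.002663 K/W
ΣR = 5.111×10^-5 + 3.229×10^-4 + 0.5379 + 0.3035 + 0.002663 = 0.8444 K/W
Q = ΔT/ΣR = (299 °C − 28.5 °C)/0.8444 = 320.3 W
From the inner boundary to the perlite/vermiculite board interface, ΣR_partial = 0.5383 K/W.
T_interface = T_in − Q·ΣR_partial = 299 °C − (320.3)(0.5383) = 127 °C

T = 127 °C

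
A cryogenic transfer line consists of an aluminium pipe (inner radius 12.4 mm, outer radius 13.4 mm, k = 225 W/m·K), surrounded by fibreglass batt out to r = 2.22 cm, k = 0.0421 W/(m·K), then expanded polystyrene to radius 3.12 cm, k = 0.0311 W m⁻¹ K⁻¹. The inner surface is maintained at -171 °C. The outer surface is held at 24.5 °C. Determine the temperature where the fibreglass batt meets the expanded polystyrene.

Treat each layer as a resistance in series:
  R'_aluminium = ln(0.0134/0.0124)/(2πk) = 0.07756/(2π·225) = 5.486×10^-5 m·K/W
  R'_fibreglass batt = ln(0.0222/0.0134)/(2πk) = 0.5048/(2π·0.0421) = 1.908 m·K/W
  R'_expanded polystyrene = ln(0.0312/0.0222)/(2πk) = 0.3403/(2π·0.0311) = 1.742 m·K/W
ΣR = 5.486×10^-5 + 1.908 + 1.742 = 3.650 m·K/W
Q' = ΔT/ΣR = (-171 °C − 24.5 °C)/3.650 = -53.56 W/m
From the inner boundary to the fibreglass batt/expanded polystyrene interface, ΣR_partial = 1.908 m·K/W.
T_interface = T_in − Q'·ΣR_partial = -171 °C − (-53.56)(1.908) = -68.8 °C

T = -68.8 °C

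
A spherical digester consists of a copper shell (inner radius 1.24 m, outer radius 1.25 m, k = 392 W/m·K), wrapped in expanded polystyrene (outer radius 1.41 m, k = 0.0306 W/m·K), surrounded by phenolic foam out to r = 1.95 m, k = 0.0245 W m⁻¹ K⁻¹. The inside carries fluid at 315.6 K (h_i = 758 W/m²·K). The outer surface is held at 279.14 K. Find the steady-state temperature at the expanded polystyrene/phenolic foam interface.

Treat each layer as a resistance in series:
  R_conv,in = 1/(4πr²h) = 1/(4π·1.24²·758) = 6.828×10^-5 K/W
  R_copper = (1/1.24 − 1/1.25)/(4πk) = 0.006452/(4π·392) = 1.310×10^-6 K/W
  R_expanded polystyrene = (1/1.25 − 1/1.41)/(4πk) = 0.09078/(4π·0.0306) = 0.2361 K/W
  R_phenolic foam = (1/1.41 − 1/1.95)/(4πk) = 0.1964/(4π·0.0245) = 0.6379 K/W
ΣR = 6.828×10^-5 + 1.310×10^-6 + 0.2361 + 0.6379 = 0.8741 K/W
Q = ΔT/ΣR = (315.6 K − 279.14 K)/0.8741 = 41.71 W
From the inner boundary to the expanded polystyrene/phenolic foam interface, ΣR_partial = 0.2362 K/W.
T_interface = T_in − Q·ΣR_partial = 315.6 K − (41.71)(0.2362) = 305.7 K

T = 305.7 K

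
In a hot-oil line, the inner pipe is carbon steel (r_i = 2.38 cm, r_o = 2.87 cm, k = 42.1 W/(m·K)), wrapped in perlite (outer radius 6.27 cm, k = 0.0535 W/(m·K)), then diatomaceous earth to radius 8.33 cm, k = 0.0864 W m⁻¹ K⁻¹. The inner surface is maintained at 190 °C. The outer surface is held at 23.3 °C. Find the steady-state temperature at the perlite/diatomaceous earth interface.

T = 53.9 °C

Resistance network (inner→outer):
  R'_carbon steel = ln(0.0287/0.0238)/(2πk) = 0.1872/(2π·42.1) = 7.077×10^-4 m·K/W
  R'_perlite = ln(0.0627/0.0287)/(2πk) = 0.7815/(2π·0.0535) = 2.325 m·K/W
  R'_diatomaceous earth = ln(0.0833/0.0627)/(2πk) = 0.2841/(2π·0.0864) = 0.5233 m·K/W
ΣR = 7.077×10^-4 + 2.325 + 0.5233 = 2.849 m·K/W
Q' = ΔT/ΣR = (190 °C − 23.3 °C)/2.849 = 58.51 W/m
From the inner boundary to the perlite/diatomaceous earth interface, ΣR_partial = 2.326 m·K/W.
T_interface = T_in − Q'·ΣR_partial = 190 °C − (58.51)(2.326) = 53.9 °C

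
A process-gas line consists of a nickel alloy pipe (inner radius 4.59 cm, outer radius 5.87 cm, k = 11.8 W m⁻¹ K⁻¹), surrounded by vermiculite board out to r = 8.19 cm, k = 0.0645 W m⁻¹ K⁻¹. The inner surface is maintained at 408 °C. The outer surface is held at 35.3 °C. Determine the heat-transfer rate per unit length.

Q' = 452 W/m

Resistance network (inner→outer):
  R'_nickel alloy = ln(0.0587/0.0459)/(2πk) = 0.2460/(2π·11.8) = 0.003318 m·K/W
  R'_vermiculite board = ln(0.0819/0.0587)/(2πk) = 0.3331/(2π·0.0645) = 0.8218 m·K/W
ΣR = 0.003318 + 0.8218 = 0.8251 m·K/W
Q' = ΔT/ΣR = (408 °C − 35.3 °C)/0.8251 = 452 W/m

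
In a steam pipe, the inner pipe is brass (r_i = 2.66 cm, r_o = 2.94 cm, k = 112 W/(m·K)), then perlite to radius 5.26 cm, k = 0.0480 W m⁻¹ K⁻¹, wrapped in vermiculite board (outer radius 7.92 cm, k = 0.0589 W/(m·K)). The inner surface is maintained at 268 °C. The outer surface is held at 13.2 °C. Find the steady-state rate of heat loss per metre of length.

Series thermal resistances, inner to outer:
  R'_brass = ln(0.0294/0.0266)/(2πk) = 0.1001/(2π·112) = 1.422×10^-4 m·K/W
  R'_perlite = ln(0.0526/0.0294)/(2πk) = 0.5817/(2π·0.0480) = 1.929 m·K/W
  R'_vermiculite board = ln(0.0792/0.0526)/(2πk) = 0.4093/(2π·0.0589) = 1.106 m·K/W
ΣR = 1.422×10^-4 + 1.929 + 1.106 = 3.035 m·K/W
Q' = ΔT/ΣR = (268 °C − 13.2 °C)/3.035 = 84.0 W/m

Q' = 84.0 W/m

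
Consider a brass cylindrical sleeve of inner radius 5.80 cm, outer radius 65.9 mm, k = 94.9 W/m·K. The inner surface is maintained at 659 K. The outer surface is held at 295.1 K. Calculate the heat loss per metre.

Q' = 1.70×10^6 W/m

Q' = 2πk·ΔT/ln(r₂/r₁) = 2π × 94.9 × 363.9 / ln(0.0659/0.0580) = 1.70×10^6 W/m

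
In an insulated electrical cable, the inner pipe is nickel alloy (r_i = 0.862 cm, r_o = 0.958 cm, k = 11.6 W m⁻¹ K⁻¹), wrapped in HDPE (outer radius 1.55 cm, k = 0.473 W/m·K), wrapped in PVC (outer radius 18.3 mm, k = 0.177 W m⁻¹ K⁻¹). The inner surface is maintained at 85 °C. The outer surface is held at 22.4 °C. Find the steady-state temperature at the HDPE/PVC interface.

Treat each layer as a resistance in series:
  R'_nickel alloy = ln(0.00958/0.00862)/(2πk) = 0.1056/(2π·11.6) = 0.001449 m·K/W
  R'_HDPE = ln(0.0155/0.00958)/(2πk) = 0.4812/(2π·0.473) = 0.1619 m·K/W
  R'_PVC = ln(0.0183/0.0155)/(2πk) = 0.1661/(2π·0.177) = 0.1493 m·K/W
ΣR = 0.001449 + 0.1619 + 0.1493 = 0.3126 m·K/W
Q' = ΔT/ΣR = (85 °C − 22.4 °C)/0.3126 = 200.3 W/m
From the inner boundary to the HDPE/PVC interface, ΣR_partial = 0.1633 m·K/W.
T_interface = T_in − Q'·ΣR_partial = 85 °C − (200.3)(0.1633) = 52.3 °C

T = 52.3 °C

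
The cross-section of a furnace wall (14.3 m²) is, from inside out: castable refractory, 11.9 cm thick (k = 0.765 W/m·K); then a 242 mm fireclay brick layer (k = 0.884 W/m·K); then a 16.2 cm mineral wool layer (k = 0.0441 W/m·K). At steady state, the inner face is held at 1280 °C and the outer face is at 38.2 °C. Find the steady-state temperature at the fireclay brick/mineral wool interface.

T = 1150 °C

Series thermal resistances, inner to outer:
  R_castable refractory = L/(kA) = 0.119/(0.765·14.3) = 0.01088 K/W
  R_fireclay brick = L/(kA) = 0.242/(0.884·14.3) = 0.01914 K/W
  R_mineral wool = L/(kA) = 0.162/(0.0441·14.3) = 0.2569 K/W
ΣR = 0.01088 + 0.01914 + 0.2569 = 0.2869 K/W
Q = ΔT/ΣR = (1280 °C − 38.2 °C)/0.2869 = 4328 W
From the inner boundary to the fireclay brick/mineral wool interface, ΣR_partial = 0.03002 K/W.
T_interface = T_in − Q·ΣR_partial = 1280 °C − (4328)(0.03002) = 1150 °C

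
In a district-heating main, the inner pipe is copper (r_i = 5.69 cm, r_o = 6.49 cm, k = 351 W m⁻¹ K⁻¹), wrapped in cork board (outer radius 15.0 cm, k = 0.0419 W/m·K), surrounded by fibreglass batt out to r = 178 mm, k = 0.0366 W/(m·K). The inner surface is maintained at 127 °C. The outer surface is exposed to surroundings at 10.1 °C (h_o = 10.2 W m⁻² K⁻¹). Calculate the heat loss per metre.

Treat each layer as a resistance in series:
  R'_copper = ln(0.0649/0.0569)/(2πk) = 0.1316/(2π·351) = 5.965×10^-5 m·K/W
  R'_cork board = ln(0.150/0.0649)/(2πk) = 0.8378/(2π·0.0419) = 3.182 m·K/W
  R'_fibreglass batt = ln(0.178/0.150)/(2πk) = 0.1711/(2π·0.0366) = 0.7442 m·K/W
  R'_conv,out = 1/(2πr h) = 1/(2π·0.178·10.2) = 0.08766 m·K/W
ΣR = 5.965×10^-5 + 3.182 + 0.7442 + 0.08766 = 4.014 m·K/W
Q' = ΔT/ΣR = (127 °C − 10.1 °C)/4.014 = 29.1 W/m

Q' = 29.1 W/m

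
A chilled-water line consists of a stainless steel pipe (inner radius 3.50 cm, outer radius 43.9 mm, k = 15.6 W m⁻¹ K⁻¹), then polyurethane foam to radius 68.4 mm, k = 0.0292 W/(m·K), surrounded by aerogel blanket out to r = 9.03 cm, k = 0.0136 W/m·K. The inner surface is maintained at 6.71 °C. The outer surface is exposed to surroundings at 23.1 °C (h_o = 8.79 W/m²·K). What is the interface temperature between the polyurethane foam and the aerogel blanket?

T = 13.5 °C

Series thermal resistances, inner to outer:
  R'_stainless steel = ln(0.0439/0.0350)/(2πk) = 0.2266/(2π·15.6) = 0.002311 m·K/W
  R'_polyurethane foam = ln(0.0684/0.0439)/(2πk) = 0.4435/(2π·0.0292) = 2.417 m·K/W
  R'_aerogel blanket = ln(0.0903/0.0684)/(2πk) = 0.2778/(2π·0.0136) = 3.251 m·K/W
  R'_conv,out = 1/(2πr h) = 1/(2π·0.0903·8.79) = 0.2005 m·K/W
ΣR = 0.002311 + 2.417 + 3.251 + 0.2005 = 5.871 m·K/W
Q' = ΔT/ΣR = (6.71 °C − 23.1 °C)/5.871 = -2.792 W/m
From the inner boundary to the polyurethane foam/aerogel blanket interface, ΣR_partial = 2.419 m·K/W.
T_interface = T_in − Q'·ΣR_partial = 6.71 °C − (-2.792)(2.419) = 13.5 °C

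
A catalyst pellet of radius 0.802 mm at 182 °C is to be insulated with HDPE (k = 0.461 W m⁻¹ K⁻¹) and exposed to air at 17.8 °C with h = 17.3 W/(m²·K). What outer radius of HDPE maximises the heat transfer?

For a sphere, r_cr = 2k_ins/h = 2·0.461/17.3 = 0.0533 m = 5.33 cm

r_cr = 5.33 cm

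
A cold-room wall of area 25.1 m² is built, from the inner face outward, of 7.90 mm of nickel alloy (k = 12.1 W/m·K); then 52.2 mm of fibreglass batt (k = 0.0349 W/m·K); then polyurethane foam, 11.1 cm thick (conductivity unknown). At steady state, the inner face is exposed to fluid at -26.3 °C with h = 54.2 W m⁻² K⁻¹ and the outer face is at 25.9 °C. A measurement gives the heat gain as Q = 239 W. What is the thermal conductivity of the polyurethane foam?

ΣR = ΔT/Q = |-26.3 − 25.9|/239 = 0.2184 K/W
Known resistances:
  R_conv,in = 1/(hA) = 1/(54.2·25.1) = 7.351×10^-4 K/W
  R_nickel alloy = L/(kA) = 0.00790/(12.1·25.1) = 2.601×10^-5 K/W
  R_fibreglass batt = L/(kA) = 0.0522/(0.0349·25.1) = 0.05959 K/W
R_polyurethane foam = ΣR − ΣR_known = 0.2184 − 0.06035 = 0.1581 K/W
L/(kA) = 0.1581 ⇒ k = 0.111/(0.1581·25.1) = 0.0280 W/m·K

k = 0.0280 W/m·K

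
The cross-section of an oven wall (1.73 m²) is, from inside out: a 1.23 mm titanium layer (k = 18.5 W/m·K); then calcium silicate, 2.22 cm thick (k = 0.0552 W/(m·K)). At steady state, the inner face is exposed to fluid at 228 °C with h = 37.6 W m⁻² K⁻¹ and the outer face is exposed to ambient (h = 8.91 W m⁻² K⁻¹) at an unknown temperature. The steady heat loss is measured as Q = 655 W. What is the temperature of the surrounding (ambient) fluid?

T_out = 23.1 °C

Series resistances:
  R_conv,in = 1/(hA) = 1/(37.6·1.73) = 0.01537 K/W
  R_titanium = L/(kA) = 0.00123/(18.5·1.73) = 3.843×10^-5 K/W
  R_calcium silicate = L/(kA) = 0.0222/(0.0552·1.73) = 0.2325 K/W
  R_conv,out = 1/(hA) = 1/(8.91·1.73) = 0.06487 K/W
ΣR = 0.3128 K/W
ΔT = Q·ΣR = 655 × 0.3128 = 204.9 K
Heat flows outward, so T_out = T_in − ΔT = 228 − 204.9 = 23.1 °C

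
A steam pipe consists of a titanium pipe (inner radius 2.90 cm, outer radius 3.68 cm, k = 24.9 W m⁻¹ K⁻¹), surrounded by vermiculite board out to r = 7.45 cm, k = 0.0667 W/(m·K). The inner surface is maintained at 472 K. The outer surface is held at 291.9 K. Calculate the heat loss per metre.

Resistance network (inner→outer):
  R'_titanium = ln(0.0368/0.0290)/(2πk) = 0.2382/(2π·24.9) = 0.001523 m·K/W
  R'_vermiculite board = ln(0.0745/0.0368)/(2πk) = 0.7053/(2π·0.0667) = 1.683 m·K/W
ΣR = 0.001523 + 1.683 = 1.685 m·K/W
Q' = ΔT/ΣR = (472 K − 291.9 K)/1.685 = 107 W/m

Q' = 107 W/m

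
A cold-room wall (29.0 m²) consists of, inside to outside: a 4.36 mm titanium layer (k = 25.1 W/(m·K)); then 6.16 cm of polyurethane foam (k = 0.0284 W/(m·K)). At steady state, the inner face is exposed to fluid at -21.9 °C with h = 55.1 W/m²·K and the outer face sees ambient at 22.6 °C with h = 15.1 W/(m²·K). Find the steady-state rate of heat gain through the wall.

Q = 573 W

Treat each layer as a resistance in series:
  R_conv,in = 1/(hA) = 1/(55.1·29.0) = 6.258×10^-4 K/W
  R_titanium = L/(kA) = 0.00436/(25.1·29.0) = 5.990×10^-6 K/W
  R_polyurethane foam = L/(kA) = 0.0616/(0.0284·29.0) = 0.07479 K/W
  R_conv,out = 1/(hA) = 1/(15.1·29.0) = 0.002284 K/W
ΣR = 6.258×10^-4 + 5.990×10^-6 + 0.07479 + 0.002284 = 0.07771 K/W
Q = ΔT/ΣR = (-21.9 °C − 22.6 °C)/0.07771 = -573 W
(Negative Q ⇒ heat flows inward; heat gain = 573 W.)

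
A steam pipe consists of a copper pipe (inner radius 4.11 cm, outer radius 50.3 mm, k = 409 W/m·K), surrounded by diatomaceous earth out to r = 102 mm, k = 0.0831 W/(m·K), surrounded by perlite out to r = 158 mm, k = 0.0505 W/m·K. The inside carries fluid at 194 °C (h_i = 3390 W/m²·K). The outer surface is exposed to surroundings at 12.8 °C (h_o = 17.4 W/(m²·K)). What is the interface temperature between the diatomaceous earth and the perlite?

T = 106 °C

Resistance network (inner→outer):
  R'_conv,in = 1/(2πr h) = 1/(2π·0.0411·3390) = 0.001142 m·K/W
  R'_copper = ln(0.0503/0.0411)/(2πk) = 0.2020/(2π·409) = 7.860×10^-5 m·K/W
  R'_diatomaceous earth = ln(0.102/0.0503)/(2πk) = 0.7070/(2π·0.0831) = 1.354 m·K/W
  R'_perlite = ln(0.158/0.102)/(2πk) = 0.4376/(2π·0.0505) = 1.379 m·K/W
  R'_conv,out = 1/(2πr h) = 1/(2π·0.158·17.4) = 0.05789 m·K/W
ΣR = 0.001142 + 7.860×10^-5 + 1.354 + 1.379 + 0.05789 = 2.792 m·K/W
Q' = ΔT/ΣR = (194 °C − 12.8 °C)/2.792 = 64.90 W/m
From the inner boundary to the diatomaceous earth/perlite interface, ΣR_partial = 1.355 m·K/W.
T_interface = T_in − Q'·ΣR_partial = 194 °C − (64.90)(1.355) = 106 °C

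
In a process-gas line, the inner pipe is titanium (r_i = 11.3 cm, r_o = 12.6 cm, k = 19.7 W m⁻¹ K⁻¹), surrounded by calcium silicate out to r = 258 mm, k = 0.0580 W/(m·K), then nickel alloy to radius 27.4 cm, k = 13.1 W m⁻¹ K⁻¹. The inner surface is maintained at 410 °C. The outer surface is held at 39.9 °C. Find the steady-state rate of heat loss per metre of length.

Series thermal resistances, inner to outer:
  R'_titanium = ln(0.126/0.113)/(2πk) = 0.1089/(2π·19.7) = 8.797×10^-4 m·K/W
  R'_calcium silicate = ln(0.258/0.126)/(2πk) = 0.7167/(2π·0.0580) = 1.967 m·K/W
  R'_nickel alloy = ln(0.274/0.258)/(2πk) = 0.06017/(2π·13.1) = 7.310×10^-4 m·K/W
ΣR = 8.797×10^-4 + 1.967 + 7.310×10^-4 = 1.969 m·K/W
Q' = ΔT/ΣR = (410 °C − 39.9 °C)/1.969 = 188 W/m

Q' = 188 W/m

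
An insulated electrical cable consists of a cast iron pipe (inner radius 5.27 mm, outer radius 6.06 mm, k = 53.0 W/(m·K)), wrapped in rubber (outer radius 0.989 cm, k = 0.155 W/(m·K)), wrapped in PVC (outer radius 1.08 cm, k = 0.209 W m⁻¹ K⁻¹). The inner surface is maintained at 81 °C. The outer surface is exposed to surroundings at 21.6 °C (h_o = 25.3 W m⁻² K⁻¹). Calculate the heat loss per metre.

Q' = 51.5 W/m

Treat each layer as a resistance in series:
  R'_cast iron = ln(0.00606/0.00527)/(2πk) = 0.1397/(2π·53.0) = 4.194×10^-4 m·K/W
  R'_rubber = ln(0.00989/0.00606)/(2πk) = 0.4898/(2π·0.155) = 0.5029 m·K/W
  R'_PVC = ln(0.0108/0.00989)/(2πk) = 0.08802/(2π·0.209) = 0.06703 m·K/W
  R'_conv,out = 1/(2πr h) = 1/(2π·0.0108·25.3) = 0.5825 m·K/W
ΣR = 4.194×10^-4 + 0.5029 + 0.06703 + 0.5825 = 1.153 m·K/W
Q' = ΔT/ΣR = (81 °C − 21.6 °C)/1.153 = 51.5 W/m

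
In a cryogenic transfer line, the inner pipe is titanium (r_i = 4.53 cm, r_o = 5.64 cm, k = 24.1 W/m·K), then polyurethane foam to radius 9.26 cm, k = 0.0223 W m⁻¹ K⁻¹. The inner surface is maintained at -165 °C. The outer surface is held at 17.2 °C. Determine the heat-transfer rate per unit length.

Series thermal resistances, inner to outer:
  R'_titanium = ln(0.0564/0.0453)/(2πk) = 0.2192/(2π·24.1) = 0.001447 m·K/W
  R'_polyurethane foam = ln(0.0926/0.0564)/(2πk) = 0.4958/(2π·0.0223) = 3.539 m·K/W
ΣR = 0.001447 + 3.539 = 3.540 m·K/W
Q' = ΔT/ΣR = (-165 °C − 17.2 °C)/3.540 = -51.5 W/m
(Negative Q' ⇒ heat flows inward; heat gain = 51.5 W/m.)

Q' = 51.5 W/m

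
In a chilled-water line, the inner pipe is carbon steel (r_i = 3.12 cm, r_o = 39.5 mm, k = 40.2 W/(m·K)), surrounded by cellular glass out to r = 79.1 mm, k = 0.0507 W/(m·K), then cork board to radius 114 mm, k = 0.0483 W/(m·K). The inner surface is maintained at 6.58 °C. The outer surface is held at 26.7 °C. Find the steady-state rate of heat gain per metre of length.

Q' = 5.94 W/m

Series thermal resistances, inner to outer:
  R'_carbon steel = ln(0.0395/0.0312)/(2πk) = 0.2359/(2π·40.2) = 9.339×10^-4 m·K/W
  R'_cellular glass = ln(0.0791/0.0395)/(2πk) = 0.6944/(2π·0.0507) = 2.180 m·K/W
  R'_cork board = ln(0.114/0.0791)/(2πk) = 0.3655/(2π·0.0483) = 1.204 m·K/W
ΣR = 9.339×10^-4 + 2.180 + 1.204 = 3.385 m·K/W
Q' = ΔT/ΣR = (6.58 °C − 26.7 °C)/3.385 = -5.94 W/m
(Negative Q' ⇒ heat flows inward; heat gain = 5.94 W/m.)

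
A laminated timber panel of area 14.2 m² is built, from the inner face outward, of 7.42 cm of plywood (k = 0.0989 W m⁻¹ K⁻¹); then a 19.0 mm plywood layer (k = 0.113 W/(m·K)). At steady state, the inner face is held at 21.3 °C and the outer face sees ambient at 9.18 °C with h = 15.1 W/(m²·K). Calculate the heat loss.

Q = 175 W

Treat each layer as a resistance in series:
  R_plywood = L/(kA) = 0.0742/(0.0989·14.2) = 0.05283 K/W
  R_plywood = L/(kA) = 0.0190/(0.113·14.2) = 0.01184 K/W
  R_conv,out = 1/(hA) = 1/(15.1·14.2) = 0.004664 K/W
ΣR = 0.05283 + 0.01184 + 0.004664 = 0.06933 K/W
Q = ΔT/ΣR = (21.3 °C − 9.18 °C)/0.06933 = 175 W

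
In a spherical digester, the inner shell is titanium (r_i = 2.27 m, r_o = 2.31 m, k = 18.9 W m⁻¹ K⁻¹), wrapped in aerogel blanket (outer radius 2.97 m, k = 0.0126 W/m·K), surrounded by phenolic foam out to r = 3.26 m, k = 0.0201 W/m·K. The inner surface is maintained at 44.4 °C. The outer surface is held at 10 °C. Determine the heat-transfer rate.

Q = 47.4 W

Series thermal resistances, inner to outer:
  R_titanium = (1/2.27 − 1/2.31)/(4πk) = 0.007628/(4π·18.9) = 3.212×10^-5 K/W
  R_aerogel blanket = (1/2.31 − 1/2.97)/(4πk) = 0.09620/(4π·0.0126) = 0.6076 K/W
  R_phenolic foam = (1/2.97 − 1/3.26)/(4πk) = 0.02995/(4π·0.0201) = 0.1186 K/W
ΣR = 3.212×10^-5 + 0.6076 + 0.1186 = 0.7262 K/W
Q = ΔT/ΣR = (44.4 °C − 10 °C)/0.7262 = 47.4 W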